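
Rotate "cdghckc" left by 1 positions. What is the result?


Input: "cdghckc", rotate left by 1
First 1 characters: "c"
Remaining characters: "dghckc"
Concatenate remaining + first: "dghckc" + "c" = "dghckcc"

dghckcc


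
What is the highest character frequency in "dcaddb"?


Input: dcaddb
Character counts:
  'a': 1
  'b': 1
  'c': 1
  'd': 3
Maximum frequency: 3

3


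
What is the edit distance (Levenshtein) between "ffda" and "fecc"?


Computing edit distance: "ffda" -> "fecc"
DP table:
           f    e    c    c
      0    1    2    3    4
  f   1    0    1    2    3
  f   2    1    1    2    3
  d   3    2    2    2    3
  a   4    3    3    3    3
Edit distance = dp[4][4] = 3

3


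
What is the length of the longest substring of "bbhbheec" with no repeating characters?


Input: "bbhbheec"
Sliding window (track last position of each char):
  Position 0 ('b'): window [0,0] length 1 -- new best
  Position 1 ('b'): repeat (last at 0), move window start to 1
  Position 1 ('b'): window [1,1] length 1
  Position 2 ('h'): window [1,2] length 2 -- new best
  Position 3 ('b'): repeat (last at 1), move window start to 2
  Position 3 ('b'): window [2,3] length 2
  Position 4 ('h'): repeat (last at 2), move window start to 3
  Position 4 ('h'): window [3,4] length 2
  Position 5 ('e'): window [3,5] length 3 -- new best
  Position 6 ('e'): repeat (last at 5), move window start to 6
  Position 6 ('e'): window [6,6] length 1
  Position 7 ('c'): window [6,7] length 2
Longest substring with no repeats: "bhe" with length 3

3


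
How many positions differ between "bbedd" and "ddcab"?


Comparing "bbedd" and "ddcab" position by position:
  Position 0: 'b' vs 'd' => DIFFER
  Position 1: 'b' vs 'd' => DIFFER
  Position 2: 'e' vs 'c' => DIFFER
  Position 3: 'd' vs 'a' => DIFFER
  Position 4: 'd' vs 'b' => DIFFER
Positions that differ: 5

5


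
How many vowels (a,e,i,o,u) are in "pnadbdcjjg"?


Input: pnadbdcjjg
Checking each character:
  'p' at position 0: consonant
  'n' at position 1: consonant
  'a' at position 2: vowel (running total: 1)
  'd' at position 3: consonant
  'b' at position 4: consonant
  'd' at position 5: consonant
  'c' at position 6: consonant
  'j' at position 7: consonant
  'j' at position 8: consonant
  'g' at position 9: consonant
Total vowels: 1

1


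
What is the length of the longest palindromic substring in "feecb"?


Input: "feecb"
Checking substrings for palindromes:
  [1:3] "ee" (len 2) => palindrome
Longest palindromic substring: "ee" with length 2

2


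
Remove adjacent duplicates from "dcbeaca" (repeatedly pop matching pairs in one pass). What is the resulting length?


Input: dcbeaca
Stack-based adjacent duplicate removal:
  Read 'd': push. Stack: d
  Read 'c': push. Stack: dc
  Read 'b': push. Stack: dcb
  Read 'e': push. Stack: dcbe
  Read 'a': push. Stack: dcbea
  Read 'c': push. Stack: dcbeac
  Read 'a': push. Stack: dcbeaca
Final stack: "dcbeaca" (length 7)

7


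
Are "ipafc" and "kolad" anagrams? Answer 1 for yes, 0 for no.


Strings: "ipafc", "kolad"
Sorted first:  acfip
Sorted second: adklo
Differ at position 1: 'c' vs 'd' => not anagrams

0


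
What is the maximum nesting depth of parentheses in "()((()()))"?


Input: "()((()()))"
Tracking depth:
  Position 0 '(': depth becomes 1
  Position 1 ')': depth becomes 0
  Position 2 '(': depth becomes 1
  Position 3 '(': depth becomes 2
  Position 4 '(': depth becomes 3
  Position 5 ')': depth becomes 2
  Position 6 '(': depth becomes 3
  Position 7 ')': depth becomes 2
  Position 8 ')': depth becomes 1
  Position 9 ')': depth becomes 0
Maximum depth reached: 3

3


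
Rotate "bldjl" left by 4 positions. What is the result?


Input: "bldjl", rotate left by 4
First 4 characters: "bldj"
Remaining characters: "l"
Concatenate remaining + first: "l" + "bldj" = "lbldj"

lbldj


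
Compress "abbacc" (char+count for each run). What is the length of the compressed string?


Input: abbacc
Runs:
  'a' x 1 => "a1"
  'b' x 2 => "b2"
  'a' x 1 => "a1"
  'c' x 2 => "c2"
Compressed: "a1b2a1c2"
Compressed length: 8

8


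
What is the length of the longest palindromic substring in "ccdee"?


Input: "ccdee"
Checking substrings for palindromes:
  [0:2] "cc" (len 2) => palindrome
  [3:5] "ee" (len 2) => palindrome
Longest palindromic substring: "cc" with length 2

2


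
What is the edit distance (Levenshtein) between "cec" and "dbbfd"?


Computing edit distance: "cec" -> "dbbfd"
DP table:
           d    b    b    f    d
      0    1    2    3    4    5
  c   1    1    2    3    4    5
  e   2    2    2    3    4    5
  c   3    3    3    3    4    5
Edit distance = dp[3][5] = 5

5


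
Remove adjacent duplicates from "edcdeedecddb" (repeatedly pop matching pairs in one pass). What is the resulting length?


Input: edcdeedecddb
Stack-based adjacent duplicate removal:
  Read 'e': push. Stack: e
  Read 'd': push. Stack: ed
  Read 'c': push. Stack: edc
  Read 'd': push. Stack: edcd
  Read 'e': push. Stack: edcde
  Read 'e': matches stack top 'e' => pop. Stack: edcd
  Read 'd': matches stack top 'd' => pop. Stack: edc
  Read 'e': push. Stack: edce
  Read 'c': push. Stack: edcec
  Read 'd': push. Stack: edcecd
  Read 'd': matches stack top 'd' => pop. Stack: edcec
  Read 'b': push. Stack: edcecb
Final stack: "edcecb" (length 6)

6


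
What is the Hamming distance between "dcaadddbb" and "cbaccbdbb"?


Comparing "dcaadddbb" and "cbaccbdbb" position by position:
  Position 0: 'd' vs 'c' => differ
  Position 1: 'c' vs 'b' => differ
  Position 2: 'a' vs 'a' => same
  Position 3: 'a' vs 'c' => differ
  Position 4: 'd' vs 'c' => differ
  Position 5: 'd' vs 'b' => differ
  Position 6: 'd' vs 'd' => same
  Position 7: 'b' vs 'b' => same
  Position 8: 'b' vs 'b' => same
Total differences (Hamming distance): 5

5


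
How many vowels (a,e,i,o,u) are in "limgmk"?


Input: limgmk
Checking each character:
  'l' at position 0: consonant
  'i' at position 1: vowel (running total: 1)
  'm' at position 2: consonant
  'g' at position 3: consonant
  'm' at position 4: consonant
  'k' at position 5: consonant
Total vowels: 1

1


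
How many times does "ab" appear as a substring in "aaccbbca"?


Searching for "ab" in "aaccbbca"
Scanning each position:
  Position 0: "aa" => no
  Position 1: "ac" => no
  Position 2: "cc" => no
  Position 3: "cb" => no
  Position 4: "bb" => no
  Position 5: "bc" => no
  Position 6: "ca" => no
Total occurrences: 0

0


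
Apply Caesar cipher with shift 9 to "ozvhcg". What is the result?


Caesar cipher: shift "ozvhcg" by 9
  'o' (pos 14) + 9 = pos 23 = 'x'
  'z' (pos 25) + 9 = pos 8 = 'i'
  'v' (pos 21) + 9 = pos 4 = 'e'
  'h' (pos 7) + 9 = pos 16 = 'q'
  'c' (pos 2) + 9 = pos 11 = 'l'
  'g' (pos 6) + 9 = pos 15 = 'p'
Result: xieqlp

xieqlp


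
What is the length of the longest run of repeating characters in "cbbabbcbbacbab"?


Input: "cbbabbcbbacbab"
Scanning for longest run:
  Position 1 ('b'): new char, reset run to 1
  Position 2 ('b'): continues run of 'b', length=2
  Position 3 ('a'): new char, reset run to 1
  Position 4 ('b'): new char, reset run to 1
  Position 5 ('b'): continues run of 'b', length=2
  Position 6 ('c'): new char, reset run to 1
  Position 7 ('b'): new char, reset run to 1
  Position 8 ('b'): continues run of 'b', length=2
  Position 9 ('a'): new char, reset run to 1
  Position 10 ('c'): new char, reset run to 1
  Position 11 ('b'): new char, reset run to 1
  Position 12 ('a'): new char, reset run to 1
  Position 13 ('b'): new char, reset run to 1
Longest run: 'b' with length 2

2


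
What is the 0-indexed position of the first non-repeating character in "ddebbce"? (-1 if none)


Input: ddebbce
Character frequencies:
  'b': 2
  'c': 1
  'd': 2
  'e': 2
Scanning left to right for freq == 1:
  Position 0 ('d'): freq=2, skip
  Position 1 ('d'): freq=2, skip
  Position 2 ('e'): freq=2, skip
  Position 3 ('b'): freq=2, skip
  Position 4 ('b'): freq=2, skip
  Position 5 ('c'): unique! => answer = 5

5


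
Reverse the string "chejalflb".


Input: chejalflb
Reading characters right to left:
  Position 8: 'b'
  Position 7: 'l'
  Position 6: 'f'
  Position 5: 'l'
  Position 4: 'a'
  Position 3: 'j'
  Position 2: 'e'
  Position 1: 'h'
  Position 0: 'c'
Reversed: blflajehc

blflajehc


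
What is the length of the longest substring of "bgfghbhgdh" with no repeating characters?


Input: "bgfghbhgdh"
Sliding window (track last position of each char):
  Position 0 ('b'): window [0,0] length 1 -- new best
  Position 1 ('g'): window [0,1] length 2 -- new best
  Position 2 ('f'): window [0,2] length 3 -- new best
  Position 3 ('g'): repeat (last at 1), move window start to 2
  Position 3 ('g'): window [2,3] length 2
  Position 4 ('h'): window [2,4] length 3
  Position 5 ('b'): window [2,5] length 4 -- new best
  Position 6 ('h'): repeat (last at 4), move window start to 5
  Position 6 ('h'): window [5,6] length 2
  Position 7 ('g'): window [5,7] length 3
  Position 8 ('d'): window [5,8] length 4
  Position 9 ('h'): repeat (last at 6), move window start to 7
  Position 9 ('h'): window [7,9] length 3
Longest substring with no repeats: "fghb" with length 4

4


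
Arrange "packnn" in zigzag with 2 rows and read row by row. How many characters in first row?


Zigzag "packnn" into 2 rows:
Placing characters:
  'p' => row 0
  'a' => row 1
  'c' => row 0
  'k' => row 1
  'n' => row 0
  'n' => row 1
Rows:
  Row 0: "pcn"
  Row 1: "akn"
First row length: 3

3


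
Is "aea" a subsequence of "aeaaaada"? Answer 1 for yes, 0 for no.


Check if "aea" is a subsequence of "aeaaaada"
Greedy scan:
  Position 0 ('a'): matches sub[0] = 'a'
  Position 1 ('e'): matches sub[1] = 'e'
  Position 2 ('a'): matches sub[2] = 'a'
  Position 3 ('a'): no match needed
  Position 4 ('a'): no match needed
  Position 5 ('a'): no match needed
  Position 6 ('d'): no match needed
  Position 7 ('a'): no match needed
All 3 characters matched => is a subsequence

1


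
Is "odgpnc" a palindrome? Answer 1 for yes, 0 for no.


Input: odgpnc
Reversed: cnpgdo
  Compare pos 0 ('o') with pos 5 ('c'): MISMATCH
  Compare pos 1 ('d') with pos 4 ('n'): MISMATCH
  Compare pos 2 ('g') with pos 3 ('p'): MISMATCH
Result: not a palindrome

0


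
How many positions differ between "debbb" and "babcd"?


Comparing "debbb" and "babcd" position by position:
  Position 0: 'd' vs 'b' => DIFFER
  Position 1: 'e' vs 'a' => DIFFER
  Position 2: 'b' vs 'b' => same
  Position 3: 'b' vs 'c' => DIFFER
  Position 4: 'b' vs 'd' => DIFFER
Positions that differ: 4

4


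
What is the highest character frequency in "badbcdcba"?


Input: badbcdcba
Character counts:
  'a': 2
  'b': 3
  'c': 2
  'd': 2
Maximum frequency: 3

3


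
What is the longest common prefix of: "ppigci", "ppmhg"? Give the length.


Words: ppigci, ppmhg
  Position 0: all 'p' => match
  Position 1: all 'p' => match
  Position 2: ('i', 'm') => mismatch, stop
LCP = "pp" (length 2)

2


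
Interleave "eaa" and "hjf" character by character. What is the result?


Interleaving "eaa" and "hjf":
  Position 0: 'e' from first, 'h' from second => "eh"
  Position 1: 'a' from first, 'j' from second => "aj"
  Position 2: 'a' from first, 'f' from second => "af"
Result: ehajaf

ehajaf


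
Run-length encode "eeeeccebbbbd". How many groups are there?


Input: eeeeccebbbbd
Scanning for consecutive runs:
  Group 1: 'e' x 4 (positions 0-3)
  Group 2: 'c' x 2 (positions 4-5)
  Group 3: 'e' x 1 (positions 6-6)
  Group 4: 'b' x 4 (positions 7-10)
  Group 5: 'd' x 1 (positions 11-11)
Total groups: 5

5


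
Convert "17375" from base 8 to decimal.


Input: "17375" in base 8
Positional expansion:
  Digit '1' (value 1) x 8^4 = 4096
  Digit '7' (value 7) x 8^3 = 3584
  Digit '3' (value 3) x 8^2 = 192
  Digit '7' (value 7) x 8^1 = 56
  Digit '5' (value 5) x 8^0 = 5
Sum = 7933

7933


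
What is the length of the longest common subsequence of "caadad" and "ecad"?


LCS of "caadad" and "ecad"
DP table:
           e    c    a    d
      0    0    0    0    0
  c   0    0    1    1    1
  a   0    0    1    2    2
  a   0    0    1    2    2
  d   0    0    1    2    3
  a   0    0    1    2    3
  d   0    0    1    2    3
LCS length = dp[6][4] = 3

3


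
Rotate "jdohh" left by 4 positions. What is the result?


Input: "jdohh", rotate left by 4
First 4 characters: "jdoh"
Remaining characters: "h"
Concatenate remaining + first: "h" + "jdoh" = "hjdoh"

hjdoh


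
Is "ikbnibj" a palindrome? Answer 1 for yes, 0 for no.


Input: ikbnibj
Reversed: jbinbki
  Compare pos 0 ('i') with pos 6 ('j'): MISMATCH
  Compare pos 1 ('k') with pos 5 ('b'): MISMATCH
  Compare pos 2 ('b') with pos 4 ('i'): MISMATCH
Result: not a palindrome

0


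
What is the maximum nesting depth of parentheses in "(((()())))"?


Input: "(((()())))"
Tracking depth:
  Position 0 '(': depth becomes 1
  Position 1 '(': depth becomes 2
  Position 2 '(': depth becomes 3
  Position 3 '(': depth becomes 4
  Position 4 ')': depth becomes 3
  Position 5 '(': depth becomes 4
  Position 6 ')': depth becomes 3
  Position 7 ')': depth becomes 2
  Position 8 ')': depth becomes 1
  Position 9 ')': depth becomes 0
Maximum depth reached: 4

4


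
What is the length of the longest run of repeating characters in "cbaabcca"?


Input: "cbaabcca"
Scanning for longest run:
  Position 1 ('b'): new char, reset run to 1
  Position 2 ('a'): new char, reset run to 1
  Position 3 ('a'): continues run of 'a', length=2
  Position 4 ('b'): new char, reset run to 1
  Position 5 ('c'): new char, reset run to 1
  Position 6 ('c'): continues run of 'c', length=2
  Position 7 ('a'): new char, reset run to 1
Longest run: 'a' with length 2

2


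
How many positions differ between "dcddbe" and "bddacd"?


Comparing "dcddbe" and "bddacd" position by position:
  Position 0: 'd' vs 'b' => DIFFER
  Position 1: 'c' vs 'd' => DIFFER
  Position 2: 'd' vs 'd' => same
  Position 3: 'd' vs 'a' => DIFFER
  Position 4: 'b' vs 'c' => DIFFER
  Position 5: 'e' vs 'd' => DIFFER
Positions that differ: 5

5


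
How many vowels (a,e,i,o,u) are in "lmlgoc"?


Input: lmlgoc
Checking each character:
  'l' at position 0: consonant
  'm' at position 1: consonant
  'l' at position 2: consonant
  'g' at position 3: consonant
  'o' at position 4: vowel (running total: 1)
  'c' at position 5: consonant
Total vowels: 1

1


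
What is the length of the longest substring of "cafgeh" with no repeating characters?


Input: "cafgeh"
Sliding window (track last position of each char):
  Position 0 ('c'): window [0,0] length 1 -- new best
  Position 1 ('a'): window [0,1] length 2 -- new best
  Position 2 ('f'): window [0,2] length 3 -- new best
  Position 3 ('g'): window [0,3] length 4 -- new best
  Position 4 ('e'): window [0,4] length 5 -- new best
  Position 5 ('h'): window [0,5] length 6 -- new best
Longest substring with no repeats: "cafgeh" with length 6

6


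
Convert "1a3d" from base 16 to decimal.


Input: "1a3d" in base 16
Positional expansion:
  Digit '1' (value 1) x 16^3 = 4096
  Digit 'a' (value 10) x 16^2 = 2560
  Digit '3' (value 3) x 16^1 = 48
  Digit 'd' (value 13) x 16^0 = 13
Sum = 6717

6717


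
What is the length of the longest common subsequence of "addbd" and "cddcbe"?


LCS of "addbd" and "cddcbe"
DP table:
           c    d    d    c    b    e
      0    0    0    0    0    0    0
  a   0    0    0    0    0    0    0
  d   0    0    1    1    1    1    1
  d   0    0    1    2    2    2    2
  b   0    0    1    2    2    3    3
  d   0    0    1    2    2    3    3
LCS length = dp[5][6] = 3

3


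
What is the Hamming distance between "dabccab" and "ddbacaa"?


Comparing "dabccab" and "ddbacaa" position by position:
  Position 0: 'd' vs 'd' => same
  Position 1: 'a' vs 'd' => differ
  Position 2: 'b' vs 'b' => same
  Position 3: 'c' vs 'a' => differ
  Position 4: 'c' vs 'c' => same
  Position 5: 'a' vs 'a' => same
  Position 6: 'b' vs 'a' => differ
Total differences (Hamming distance): 3

3


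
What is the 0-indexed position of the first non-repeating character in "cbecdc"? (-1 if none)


Input: cbecdc
Character frequencies:
  'b': 1
  'c': 3
  'd': 1
  'e': 1
Scanning left to right for freq == 1:
  Position 0 ('c'): freq=3, skip
  Position 1 ('b'): unique! => answer = 1

1


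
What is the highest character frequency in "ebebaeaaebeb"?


Input: ebebaeaaebeb
Character counts:
  'a': 3
  'b': 4
  'e': 5
Maximum frequency: 5

5


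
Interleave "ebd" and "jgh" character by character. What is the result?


Interleaving "ebd" and "jgh":
  Position 0: 'e' from first, 'j' from second => "ej"
  Position 1: 'b' from first, 'g' from second => "bg"
  Position 2: 'd' from first, 'h' from second => "dh"
Result: ejbgdh

ejbgdh


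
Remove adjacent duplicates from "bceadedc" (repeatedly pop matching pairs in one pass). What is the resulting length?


Input: bceadedc
Stack-based adjacent duplicate removal:
  Read 'b': push. Stack: b
  Read 'c': push. Stack: bc
  Read 'e': push. Stack: bce
  Read 'a': push. Stack: bcea
  Read 'd': push. Stack: bcead
  Read 'e': push. Stack: bceade
  Read 'd': push. Stack: bceaded
  Read 'c': push. Stack: bceadedc
Final stack: "bceadedc" (length 8)

8


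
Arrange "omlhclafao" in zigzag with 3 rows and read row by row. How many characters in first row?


Zigzag "omlhclafao" into 3 rows:
Placing characters:
  'o' => row 0
  'm' => row 1
  'l' => row 2
  'h' => row 1
  'c' => row 0
  'l' => row 1
  'a' => row 2
  'f' => row 1
  'a' => row 0
  'o' => row 1
Rows:
  Row 0: "oca"
  Row 1: "mhlfo"
  Row 2: "la"
First row length: 3

3


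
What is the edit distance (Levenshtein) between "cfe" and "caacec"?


Computing edit distance: "cfe" -> "caacec"
DP table:
           c    a    a    c    e    c
      0    1    2    3    4    5    6
  c   1    0    1    2    3    4    5
  f   2    1    1    2    3    4    5
  e   3    2    2    2    3    3    4
Edit distance = dp[3][6] = 4

4


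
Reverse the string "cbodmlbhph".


Input: cbodmlbhph
Reading characters right to left:
  Position 9: 'h'
  Position 8: 'p'
  Position 7: 'h'
  Position 6: 'b'
  Position 5: 'l'
  Position 4: 'm'
  Position 3: 'd'
  Position 2: 'o'
  Position 1: 'b'
  Position 0: 'c'
Reversed: hphblmdobc

hphblmdobc


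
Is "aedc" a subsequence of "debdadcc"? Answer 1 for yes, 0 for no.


Check if "aedc" is a subsequence of "debdadcc"
Greedy scan:
  Position 0 ('d'): no match needed
  Position 1 ('e'): no match needed
  Position 2 ('b'): no match needed
  Position 3 ('d'): no match needed
  Position 4 ('a'): matches sub[0] = 'a'
  Position 5 ('d'): no match needed
  Position 6 ('c'): no match needed
  Position 7 ('c'): no match needed
Only matched 1/4 characters => not a subsequence

0


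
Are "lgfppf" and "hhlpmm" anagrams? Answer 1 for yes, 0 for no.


Strings: "lgfppf", "hhlpmm"
Sorted first:  ffglpp
Sorted second: hhlmmp
Differ at position 0: 'f' vs 'h' => not anagrams

0


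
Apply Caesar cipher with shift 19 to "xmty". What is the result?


Caesar cipher: shift "xmty" by 19
  'x' (pos 23) + 19 = pos 16 = 'q'
  'm' (pos 12) + 19 = pos 5 = 'f'
  't' (pos 19) + 19 = pos 12 = 'm'
  'y' (pos 24) + 19 = pos 17 = 'r'
Result: qfmr

qfmr


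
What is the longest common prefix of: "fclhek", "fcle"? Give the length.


Words: fclhek, fcle
  Position 0: all 'f' => match
  Position 1: all 'c' => match
  Position 2: all 'l' => match
  Position 3: ('h', 'e') => mismatch, stop
LCP = "fcl" (length 3)

3


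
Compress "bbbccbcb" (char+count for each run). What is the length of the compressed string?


Input: bbbccbcb
Runs:
  'b' x 3 => "b3"
  'c' x 2 => "c2"
  'b' x 1 => "b1"
  'c' x 1 => "c1"
  'b' x 1 => "b1"
Compressed: "b3c2b1c1b1"
Compressed length: 10

10


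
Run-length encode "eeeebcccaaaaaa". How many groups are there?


Input: eeeebcccaaaaaa
Scanning for consecutive runs:
  Group 1: 'e' x 4 (positions 0-3)
  Group 2: 'b' x 1 (positions 4-4)
  Group 3: 'c' x 3 (positions 5-7)
  Group 4: 'a' x 6 (positions 8-13)
Total groups: 4

4


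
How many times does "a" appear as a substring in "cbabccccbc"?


Searching for "a" in "cbabccccbc"
Scanning each position:
  Position 0: "c" => no
  Position 1: "b" => no
  Position 2: "a" => MATCH
  Position 3: "b" => no
  Position 4: "c" => no
  Position 5: "c" => no
  Position 6: "c" => no
  Position 7: "c" => no
  Position 8: "b" => no
  Position 9: "c" => no
Total occurrences: 1

1


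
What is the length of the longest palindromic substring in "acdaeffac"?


Input: "acdaeffac"
Checking substrings for palindromes:
  [5:7] "ff" (len 2) => palindrome
Longest palindromic substring: "ff" with length 2

2


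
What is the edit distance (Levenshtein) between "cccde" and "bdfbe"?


Computing edit distance: "cccde" -> "bdfbe"
DP table:
           b    d    f    b    e
      0    1    2    3    4    5
  c   1    1    2    3    4    5
  c   2    2    2    3    4    5
  c   3    3    3    3    4    5
  d   4    4    3    4    4    5
  e   5    5    4    4    5    4
Edit distance = dp[5][5] = 4

4


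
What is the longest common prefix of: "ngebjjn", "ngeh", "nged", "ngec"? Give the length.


Words: ngebjjn, ngeh, nged, ngec
  Position 0: all 'n' => match
  Position 1: all 'g' => match
  Position 2: all 'e' => match
  Position 3: ('b', 'h', 'd', 'c') => mismatch, stop
LCP = "nge" (length 3)

3


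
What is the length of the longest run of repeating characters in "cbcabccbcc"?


Input: "cbcabccbcc"
Scanning for longest run:
  Position 1 ('b'): new char, reset run to 1
  Position 2 ('c'): new char, reset run to 1
  Position 3 ('a'): new char, reset run to 1
  Position 4 ('b'): new char, reset run to 1
  Position 5 ('c'): new char, reset run to 1
  Position 6 ('c'): continues run of 'c', length=2
  Position 7 ('b'): new char, reset run to 1
  Position 8 ('c'): new char, reset run to 1
  Position 9 ('c'): continues run of 'c', length=2
Longest run: 'c' with length 2

2


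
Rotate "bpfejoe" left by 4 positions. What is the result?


Input: "bpfejoe", rotate left by 4
First 4 characters: "bpfe"
Remaining characters: "joe"
Concatenate remaining + first: "joe" + "bpfe" = "joebpfe"

joebpfe


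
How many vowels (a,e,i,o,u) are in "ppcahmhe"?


Input: ppcahmhe
Checking each character:
  'p' at position 0: consonant
  'p' at position 1: consonant
  'c' at position 2: consonant
  'a' at position 3: vowel (running total: 1)
  'h' at position 4: consonant
  'm' at position 5: consonant
  'h' at position 6: consonant
  'e' at position 7: vowel (running total: 2)
Total vowels: 2

2


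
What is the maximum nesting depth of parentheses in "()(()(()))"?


Input: "()(()(()))"
Tracking depth:
  Position 0 '(': depth becomes 1
  Position 1 ')': depth becomes 0
  Position 2 '(': depth becomes 1
  Position 3 '(': depth becomes 2
  Position 4 ')': depth becomes 1
  Position 5 '(': depth becomes 2
  Position 6 '(': depth becomes 3
  Position 7 ')': depth becomes 2
  Position 8 ')': depth becomes 1
  Position 9 ')': depth becomes 0
Maximum depth reached: 3

3


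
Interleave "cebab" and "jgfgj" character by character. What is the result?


Interleaving "cebab" and "jgfgj":
  Position 0: 'c' from first, 'j' from second => "cj"
  Position 1: 'e' from first, 'g' from second => "eg"
  Position 2: 'b' from first, 'f' from second => "bf"
  Position 3: 'a' from first, 'g' from second => "ag"
  Position 4: 'b' from first, 'j' from second => "bj"
Result: cjegbfagbj

cjegbfagbj


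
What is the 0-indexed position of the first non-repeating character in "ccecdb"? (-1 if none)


Input: ccecdb
Character frequencies:
  'b': 1
  'c': 3
  'd': 1
  'e': 1
Scanning left to right for freq == 1:
  Position 0 ('c'): freq=3, skip
  Position 1 ('c'): freq=3, skip
  Position 2 ('e'): unique! => answer = 2

2


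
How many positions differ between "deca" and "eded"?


Comparing "deca" and "eded" position by position:
  Position 0: 'd' vs 'e' => DIFFER
  Position 1: 'e' vs 'd' => DIFFER
  Position 2: 'c' vs 'e' => DIFFER
  Position 3: 'a' vs 'd' => DIFFER
Positions that differ: 4

4


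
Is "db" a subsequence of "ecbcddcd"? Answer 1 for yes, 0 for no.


Check if "db" is a subsequence of "ecbcddcd"
Greedy scan:
  Position 0 ('e'): no match needed
  Position 1 ('c'): no match needed
  Position 2 ('b'): no match needed
  Position 3 ('c'): no match needed
  Position 4 ('d'): matches sub[0] = 'd'
  Position 5 ('d'): no match needed
  Position 6 ('c'): no match needed
  Position 7 ('d'): no match needed
Only matched 1/2 characters => not a subsequence

0


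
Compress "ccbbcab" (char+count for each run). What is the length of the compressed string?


Input: ccbbcab
Runs:
  'c' x 2 => "c2"
  'b' x 2 => "b2"
  'c' x 1 => "c1"
  'a' x 1 => "a1"
  'b' x 1 => "b1"
Compressed: "c2b2c1a1b1"
Compressed length: 10

10


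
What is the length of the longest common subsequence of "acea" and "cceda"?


LCS of "acea" and "cceda"
DP table:
           c    c    e    d    a
      0    0    0    0    0    0
  a   0    0    0    0    0    1
  c   0    1    1    1    1    1
  e   0    1    1    2    2    2
  a   0    1    1    2    2    3
LCS length = dp[4][5] = 3

3


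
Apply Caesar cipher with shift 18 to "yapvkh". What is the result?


Caesar cipher: shift "yapvkh" by 18
  'y' (pos 24) + 18 = pos 16 = 'q'
  'a' (pos 0) + 18 = pos 18 = 's'
  'p' (pos 15) + 18 = pos 7 = 'h'
  'v' (pos 21) + 18 = pos 13 = 'n'
  'k' (pos 10) + 18 = pos 2 = 'c'
  'h' (pos 7) + 18 = pos 25 = 'z'
Result: qshncz

qshncz


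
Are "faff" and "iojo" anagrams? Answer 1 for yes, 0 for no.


Strings: "faff", "iojo"
Sorted first:  afff
Sorted second: ijoo
Differ at position 0: 'a' vs 'i' => not anagrams

0


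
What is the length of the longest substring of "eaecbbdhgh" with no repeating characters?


Input: "eaecbbdhgh"
Sliding window (track last position of each char):
  Position 0 ('e'): window [0,0] length 1 -- new best
  Position 1 ('a'): window [0,1] length 2 -- new best
  Position 2 ('e'): repeat (last at 0), move window start to 1
  Position 2 ('e'): window [1,2] length 2
  Position 3 ('c'): window [1,3] length 3 -- new best
  Position 4 ('b'): window [1,4] length 4 -- new best
  Position 5 ('b'): repeat (last at 4), move window start to 5
  Position 5 ('b'): window [5,5] length 1
  Position 6 ('d'): window [5,6] length 2
  Position 7 ('h'): window [5,7] length 3
  Position 8 ('g'): window [5,8] length 4
  Position 9 ('h'): repeat (last at 7), move window start to 8
  Position 9 ('h'): window [8,9] length 2
Longest substring with no repeats: "aecb" with length 4

4


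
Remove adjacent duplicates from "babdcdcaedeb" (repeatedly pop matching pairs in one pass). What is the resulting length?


Input: babdcdcaedeb
Stack-based adjacent duplicate removal:
  Read 'b': push. Stack: b
  Read 'a': push. Stack: ba
  Read 'b': push. Stack: bab
  Read 'd': push. Stack: babd
  Read 'c': push. Stack: babdc
  Read 'd': push. Stack: babdcd
  Read 'c': push. Stack: babdcdc
  Read 'a': push. Stack: babdcdca
  Read 'e': push. Stack: babdcdcae
  Read 'd': push. Stack: babdcdcaed
  Read 'e': push. Stack: babdcdcaede
  Read 'b': push. Stack: babdcdcaedeb
Final stack: "babdcdcaedeb" (length 12)

12


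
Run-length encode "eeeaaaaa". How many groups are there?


Input: eeeaaaaa
Scanning for consecutive runs:
  Group 1: 'e' x 3 (positions 0-2)
  Group 2: 'a' x 5 (positions 3-7)
Total groups: 2

2


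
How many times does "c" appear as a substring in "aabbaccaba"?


Searching for "c" in "aabbaccaba"
Scanning each position:
  Position 0: "a" => no
  Position 1: "a" => no
  Position 2: "b" => no
  Position 3: "b" => no
  Position 4: "a" => no
  Position 5: "c" => MATCH
  Position 6: "c" => MATCH
  Position 7: "a" => no
  Position 8: "b" => no
  Position 9: "a" => no
Total occurrences: 2

2


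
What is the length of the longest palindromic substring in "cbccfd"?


Input: "cbccfd"
Checking substrings for palindromes:
  [0:3] "cbc" (len 3) => palindrome
  [2:4] "cc" (len 2) => palindrome
Longest palindromic substring: "cbc" with length 3

3


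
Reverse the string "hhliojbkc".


Input: hhliojbkc
Reading characters right to left:
  Position 8: 'c'
  Position 7: 'k'
  Position 6: 'b'
  Position 5: 'j'
  Position 4: 'o'
  Position 3: 'i'
  Position 2: 'l'
  Position 1: 'h'
  Position 0: 'h'
Reversed: ckbjoilhh

ckbjoilhh


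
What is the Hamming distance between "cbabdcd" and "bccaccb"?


Comparing "cbabdcd" and "bccaccb" position by position:
  Position 0: 'c' vs 'b' => differ
  Position 1: 'b' vs 'c' => differ
  Position 2: 'a' vs 'c' => differ
  Position 3: 'b' vs 'a' => differ
  Position 4: 'd' vs 'c' => differ
  Position 5: 'c' vs 'c' => same
  Position 6: 'd' vs 'b' => differ
Total differences (Hamming distance): 6

6


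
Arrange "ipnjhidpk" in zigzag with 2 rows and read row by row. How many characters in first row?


Zigzag "ipnjhidpk" into 2 rows:
Placing characters:
  'i' => row 0
  'p' => row 1
  'n' => row 0
  'j' => row 1
  'h' => row 0
  'i' => row 1
  'd' => row 0
  'p' => row 1
  'k' => row 0
Rows:
  Row 0: "inhdk"
  Row 1: "pjip"
First row length: 5

5


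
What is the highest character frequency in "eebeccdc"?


Input: eebeccdc
Character counts:
  'b': 1
  'c': 3
  'd': 1
  'e': 3
Maximum frequency: 3

3


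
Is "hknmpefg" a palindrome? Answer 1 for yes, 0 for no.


Input: hknmpefg
Reversed: gfepmnkh
  Compare pos 0 ('h') with pos 7 ('g'): MISMATCH
  Compare pos 1 ('k') with pos 6 ('f'): MISMATCH
  Compare pos 2 ('n') with pos 5 ('e'): MISMATCH
  Compare pos 3 ('m') with pos 4 ('p'): MISMATCH
Result: not a palindrome

0


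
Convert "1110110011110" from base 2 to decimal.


Input: "1110110011110" in base 2
Positional expansion:
  Digit '1' (value 1) x 2^12 = 4096
  Digit '1' (value 1) x 2^11 = 2048
  Digit '1' (value 1) x 2^10 = 1024
  Digit '0' (value 0) x 2^9 = 0
  Digit '1' (value 1) x 2^8 = 256
  Digit '1' (value 1) x 2^7 = 128
  Digit '0' (value 0) x 2^6 = 0
  Digit '0' (value 0) x 2^5 = 0
  Digit '1' (value 1) x 2^4 = 16
  Digit '1' (value 1) x 2^3 = 8
  Digit '1' (value 1) x 2^2 = 4
  Digit '1' (value 1) x 2^1 = 2
  Digit '0' (value 0) x 2^0 = 0
Sum = 7582

7582


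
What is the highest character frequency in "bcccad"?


Input: bcccad
Character counts:
  'a': 1
  'b': 1
  'c': 3
  'd': 1
Maximum frequency: 3

3


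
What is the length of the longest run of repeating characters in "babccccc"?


Input: "babccccc"
Scanning for longest run:
  Position 1 ('a'): new char, reset run to 1
  Position 2 ('b'): new char, reset run to 1
  Position 3 ('c'): new char, reset run to 1
  Position 4 ('c'): continues run of 'c', length=2
  Position 5 ('c'): continues run of 'c', length=3
  Position 6 ('c'): continues run of 'c', length=4
  Position 7 ('c'): continues run of 'c', length=5
Longest run: 'c' with length 5

5


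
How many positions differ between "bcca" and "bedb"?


Comparing "bcca" and "bedb" position by position:
  Position 0: 'b' vs 'b' => same
  Position 1: 'c' vs 'e' => DIFFER
  Position 2: 'c' vs 'd' => DIFFER
  Position 3: 'a' vs 'b' => DIFFER
Positions that differ: 3

3


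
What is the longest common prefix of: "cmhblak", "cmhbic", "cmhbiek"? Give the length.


Words: cmhblak, cmhbic, cmhbiek
  Position 0: all 'c' => match
  Position 1: all 'm' => match
  Position 2: all 'h' => match
  Position 3: all 'b' => match
  Position 4: ('l', 'i', 'i') => mismatch, stop
LCP = "cmhb" (length 4)

4


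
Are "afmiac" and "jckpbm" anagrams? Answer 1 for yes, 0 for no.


Strings: "afmiac", "jckpbm"
Sorted first:  aacfim
Sorted second: bcjkmp
Differ at position 0: 'a' vs 'b' => not anagrams

0


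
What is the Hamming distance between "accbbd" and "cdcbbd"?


Comparing "accbbd" and "cdcbbd" position by position:
  Position 0: 'a' vs 'c' => differ
  Position 1: 'c' vs 'd' => differ
  Position 2: 'c' vs 'c' => same
  Position 3: 'b' vs 'b' => same
  Position 4: 'b' vs 'b' => same
  Position 5: 'd' vs 'd' => same
Total differences (Hamming distance): 2

2


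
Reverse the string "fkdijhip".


Input: fkdijhip
Reading characters right to left:
  Position 7: 'p'
  Position 6: 'i'
  Position 5: 'h'
  Position 4: 'j'
  Position 3: 'i'
  Position 2: 'd'
  Position 1: 'k'
  Position 0: 'f'
Reversed: pihjidkf

pihjidkf


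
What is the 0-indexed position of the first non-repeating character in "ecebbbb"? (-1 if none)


Input: ecebbbb
Character frequencies:
  'b': 4
  'c': 1
  'e': 2
Scanning left to right for freq == 1:
  Position 0 ('e'): freq=2, skip
  Position 1 ('c'): unique! => answer = 1

1


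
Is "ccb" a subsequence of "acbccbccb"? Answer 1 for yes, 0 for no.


Check if "ccb" is a subsequence of "acbccbccb"
Greedy scan:
  Position 0 ('a'): no match needed
  Position 1 ('c'): matches sub[0] = 'c'
  Position 2 ('b'): no match needed
  Position 3 ('c'): matches sub[1] = 'c'
  Position 4 ('c'): no match needed
  Position 5 ('b'): matches sub[2] = 'b'
  Position 6 ('c'): no match needed
  Position 7 ('c'): no match needed
  Position 8 ('b'): no match needed
All 3 characters matched => is a subsequence

1


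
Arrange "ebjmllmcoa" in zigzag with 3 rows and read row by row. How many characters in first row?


Zigzag "ebjmllmcoa" into 3 rows:
Placing characters:
  'e' => row 0
  'b' => row 1
  'j' => row 2
  'm' => row 1
  'l' => row 0
  'l' => row 1
  'm' => row 2
  'c' => row 1
  'o' => row 0
  'a' => row 1
Rows:
  Row 0: "elo"
  Row 1: "bmlca"
  Row 2: "jm"
First row length: 3

3


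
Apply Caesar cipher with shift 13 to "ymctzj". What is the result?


Caesar cipher: shift "ymctzj" by 13
  'y' (pos 24) + 13 = pos 11 = 'l'
  'm' (pos 12) + 13 = pos 25 = 'z'
  'c' (pos 2) + 13 = pos 15 = 'p'
  't' (pos 19) + 13 = pos 6 = 'g'
  'z' (pos 25) + 13 = pos 12 = 'm'
  'j' (pos 9) + 13 = pos 22 = 'w'
Result: lzpgmw

lzpgmw


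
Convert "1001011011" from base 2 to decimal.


Input: "1001011011" in base 2
Positional expansion:
  Digit '1' (value 1) x 2^9 = 512
  Digit '0' (value 0) x 2^8 = 0
  Digit '0' (value 0) x 2^7 = 0
  Digit '1' (value 1) x 2^6 = 64
  Digit '0' (value 0) x 2^5 = 0
  Digit '1' (value 1) x 2^4 = 16
  Digit '1' (value 1) x 2^3 = 8
  Digit '0' (value 0) x 2^2 = 0
  Digit '1' (value 1) x 2^1 = 2
  Digit '1' (value 1) x 2^0 = 1
Sum = 603

603


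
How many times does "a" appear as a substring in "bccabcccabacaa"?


Searching for "a" in "bccabcccabacaa"
Scanning each position:
  Position 0: "b" => no
  Position 1: "c" => no
  Position 2: "c" => no
  Position 3: "a" => MATCH
  Position 4: "b" => no
  Position 5: "c" => no
  Position 6: "c" => no
  Position 7: "c" => no
  Position 8: "a" => MATCH
  Position 9: "b" => no
  Position 10: "a" => MATCH
  Position 11: "c" => no
  Position 12: "a" => MATCH
  Position 13: "a" => MATCH
Total occurrences: 5

5


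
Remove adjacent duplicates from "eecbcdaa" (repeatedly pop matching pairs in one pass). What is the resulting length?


Input: eecbcdaa
Stack-based adjacent duplicate removal:
  Read 'e': push. Stack: e
  Read 'e': matches stack top 'e' => pop. Stack: (empty)
  Read 'c': push. Stack: c
  Read 'b': push. Stack: cb
  Read 'c': push. Stack: cbc
  Read 'd': push. Stack: cbcd
  Read 'a': push. Stack: cbcda
  Read 'a': matches stack top 'a' => pop. Stack: cbcd
Final stack: "cbcd" (length 4)

4


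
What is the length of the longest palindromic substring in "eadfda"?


Input: "eadfda"
Checking substrings for palindromes:
  [1:6] "adfda" (len 5) => palindrome
  [2:5] "dfd" (len 3) => palindrome
Longest palindromic substring: "adfda" with length 5

5


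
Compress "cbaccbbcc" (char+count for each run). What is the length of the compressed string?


Input: cbaccbbcc
Runs:
  'c' x 1 => "c1"
  'b' x 1 => "b1"
  'a' x 1 => "a1"
  'c' x 2 => "c2"
  'b' x 2 => "b2"
  'c' x 2 => "c2"
Compressed: "c1b1a1c2b2c2"
Compressed length: 12

12


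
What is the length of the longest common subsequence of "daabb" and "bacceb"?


LCS of "daabb" and "bacceb"
DP table:
           b    a    c    c    e    b
      0    0    0    0    0    0    0
  d   0    0    0    0    0    0    0
  a   0    0    1    1    1    1    1
  a   0    0    1    1    1    1    1
  b   0    1    1    1    1    1    2
  b   0    1    1    1    1    1    2
LCS length = dp[5][6] = 2

2


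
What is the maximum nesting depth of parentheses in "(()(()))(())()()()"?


Input: "(()(()))(())()()()"
Tracking depth:
  Position 0 '(': depth becomes 1
  Position 1 '(': depth becomes 2
  Position 2 ')': depth becomes 1
  Position 3 '(': depth becomes 2
  Position 4 '(': depth becomes 3
  Position 5 ')': depth becomes 2
  Position 6 ')': depth becomes 1
  Position 7 ')': depth becomes 0
  Position 8 '(': depth becomes 1
  Position 9 '(': depth becomes 2
  Position 10 ')': depth becomes 1
  Position 11 ')': depth becomes 0
  Position 12 '(': depth becomes 1
  Position 13 ')': depth becomes 0
  Position 14 '(': depth becomes 1
  Position 15 ')': depth becomes 0
  Position 16 '(': depth becomes 1
  Position 17 ')': depth becomes 0
Maximum depth reached: 3

3


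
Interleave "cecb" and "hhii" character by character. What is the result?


Interleaving "cecb" and "hhii":
  Position 0: 'c' from first, 'h' from second => "ch"
  Position 1: 'e' from first, 'h' from second => "eh"
  Position 2: 'c' from first, 'i' from second => "ci"
  Position 3: 'b' from first, 'i' from second => "bi"
Result: chehcibi

chehcibi


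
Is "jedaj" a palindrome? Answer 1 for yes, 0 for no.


Input: jedaj
Reversed: jadej
  Compare pos 0 ('j') with pos 4 ('j'): match
  Compare pos 1 ('e') with pos 3 ('a'): MISMATCH
Result: not a palindrome

0


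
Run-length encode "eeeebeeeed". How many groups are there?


Input: eeeebeeeed
Scanning for consecutive runs:
  Group 1: 'e' x 4 (positions 0-3)
  Group 2: 'b' x 1 (positions 4-4)
  Group 3: 'e' x 4 (positions 5-8)
  Group 4: 'd' x 1 (positions 9-9)
Total groups: 4

4


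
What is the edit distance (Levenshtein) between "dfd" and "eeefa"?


Computing edit distance: "dfd" -> "eeefa"
DP table:
           e    e    e    f    a
      0    1    2    3    4    5
  d   1    1    2    3    4    5
  f   2    2    2    3    3    4
  d   3    3    3    3    4    4
Edit distance = dp[3][5] = 4

4


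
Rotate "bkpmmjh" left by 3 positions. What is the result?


Input: "bkpmmjh", rotate left by 3
First 3 characters: "bkp"
Remaining characters: "mmjh"
Concatenate remaining + first: "mmjh" + "bkp" = "mmjhbkp"

mmjhbkp


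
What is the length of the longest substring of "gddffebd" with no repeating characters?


Input: "gddffebd"
Sliding window (track last position of each char):
  Position 0 ('g'): window [0,0] length 1 -- new best
  Position 1 ('d'): window [0,1] length 2 -- new best
  Position 2 ('d'): repeat (last at 1), move window start to 2
  Position 2 ('d'): window [2,2] length 1
  Position 3 ('f'): window [2,3] length 2
  Position 4 ('f'): repeat (last at 3), move window start to 4
  Position 4 ('f'): window [4,4] length 1
  Position 5 ('e'): window [4,5] length 2
  Position 6 ('b'): window [4,6] length 3 -- new best
  Position 7 ('d'): window [4,7] length 4 -- new best
Longest substring with no repeats: "febd" with length 4

4


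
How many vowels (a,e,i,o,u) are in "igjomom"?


Input: igjomom
Checking each character:
  'i' at position 0: vowel (running total: 1)
  'g' at position 1: consonant
  'j' at position 2: consonant
  'o' at position 3: vowel (running total: 2)
  'm' at position 4: consonant
  'o' at position 5: vowel (running total: 3)
  'm' at position 6: consonant
Total vowels: 3

3


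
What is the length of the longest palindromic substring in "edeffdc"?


Input: "edeffdc"
Checking substrings for palindromes:
  [0:3] "ede" (len 3) => palindrome
  [3:5] "ff" (len 2) => palindrome
Longest palindromic substring: "ede" with length 3

3


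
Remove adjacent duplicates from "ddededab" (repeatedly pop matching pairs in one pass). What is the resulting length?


Input: ddededab
Stack-based adjacent duplicate removal:
  Read 'd': push. Stack: d
  Read 'd': matches stack top 'd' => pop. Stack: (empty)
  Read 'e': push. Stack: e
  Read 'd': push. Stack: ed
  Read 'e': push. Stack: ede
  Read 'd': push. Stack: eded
  Read 'a': push. Stack: ededa
  Read 'b': push. Stack: ededab
Final stack: "ededab" (length 6)

6
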